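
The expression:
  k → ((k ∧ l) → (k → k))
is always true.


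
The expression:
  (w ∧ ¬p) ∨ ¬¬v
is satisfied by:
  {v: True, w: True, p: False}
  {v: True, p: False, w: False}
  {v: True, w: True, p: True}
  {v: True, p: True, w: False}
  {w: True, p: False, v: False}


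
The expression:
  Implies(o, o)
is always true.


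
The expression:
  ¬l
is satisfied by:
  {l: False}


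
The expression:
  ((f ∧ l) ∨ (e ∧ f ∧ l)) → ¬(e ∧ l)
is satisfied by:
  {l: False, e: False, f: False}
  {f: True, l: False, e: False}
  {e: True, l: False, f: False}
  {f: True, e: True, l: False}
  {l: True, f: False, e: False}
  {f: True, l: True, e: False}
  {e: True, l: True, f: False}


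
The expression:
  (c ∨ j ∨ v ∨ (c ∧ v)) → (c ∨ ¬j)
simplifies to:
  c ∨ ¬j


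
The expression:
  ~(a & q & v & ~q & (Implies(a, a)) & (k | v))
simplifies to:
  True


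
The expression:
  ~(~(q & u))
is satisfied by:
  {u: True, q: True}


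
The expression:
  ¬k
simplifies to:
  ¬k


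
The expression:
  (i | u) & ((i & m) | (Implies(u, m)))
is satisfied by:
  {m: True, i: True, u: False}
  {i: True, u: False, m: False}
  {u: True, m: True, i: True}
  {u: True, m: True, i: False}


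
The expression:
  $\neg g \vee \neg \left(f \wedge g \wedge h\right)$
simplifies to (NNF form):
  $\neg f \vee \neg g \vee \neg h$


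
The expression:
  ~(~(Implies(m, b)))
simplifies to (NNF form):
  b | ~m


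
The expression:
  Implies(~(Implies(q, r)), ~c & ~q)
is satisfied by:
  {r: True, q: False}
  {q: False, r: False}
  {q: True, r: True}


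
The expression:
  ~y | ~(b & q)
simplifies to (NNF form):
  ~b | ~q | ~y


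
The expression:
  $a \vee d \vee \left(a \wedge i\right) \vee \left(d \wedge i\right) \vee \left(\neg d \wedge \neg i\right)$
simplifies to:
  $a \vee d \vee \neg i$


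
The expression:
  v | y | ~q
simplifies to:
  v | y | ~q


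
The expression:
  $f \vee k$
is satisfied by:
  {k: True, f: True}
  {k: True, f: False}
  {f: True, k: False}


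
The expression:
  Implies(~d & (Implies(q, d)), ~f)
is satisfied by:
  {d: True, q: True, f: False}
  {d: True, q: False, f: False}
  {q: True, d: False, f: False}
  {d: False, q: False, f: False}
  {f: True, d: True, q: True}
  {f: True, d: True, q: False}
  {f: True, q: True, d: False}


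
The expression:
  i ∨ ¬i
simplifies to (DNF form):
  True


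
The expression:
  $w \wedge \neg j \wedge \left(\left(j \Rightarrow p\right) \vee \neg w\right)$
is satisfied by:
  {w: True, j: False}


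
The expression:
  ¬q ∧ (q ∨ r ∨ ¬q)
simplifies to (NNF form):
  ¬q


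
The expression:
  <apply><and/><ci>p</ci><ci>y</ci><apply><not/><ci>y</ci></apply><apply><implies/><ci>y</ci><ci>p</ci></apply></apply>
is never true.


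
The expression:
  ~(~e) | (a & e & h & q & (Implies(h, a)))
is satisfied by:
  {e: True}


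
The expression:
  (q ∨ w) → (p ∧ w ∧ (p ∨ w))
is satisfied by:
  {p: True, w: False, q: False}
  {p: False, w: False, q: False}
  {w: True, p: True, q: False}
  {q: True, w: True, p: True}


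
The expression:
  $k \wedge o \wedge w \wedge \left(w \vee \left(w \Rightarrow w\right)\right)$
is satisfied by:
  {w: True, o: True, k: True}


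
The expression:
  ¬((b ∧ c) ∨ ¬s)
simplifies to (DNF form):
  (s ∧ ¬b) ∨ (s ∧ ¬c)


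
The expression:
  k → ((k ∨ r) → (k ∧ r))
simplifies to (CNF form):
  r ∨ ¬k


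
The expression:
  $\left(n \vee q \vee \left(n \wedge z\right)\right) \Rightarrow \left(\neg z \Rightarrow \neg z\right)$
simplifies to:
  $\text{True}$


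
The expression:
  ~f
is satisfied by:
  {f: False}


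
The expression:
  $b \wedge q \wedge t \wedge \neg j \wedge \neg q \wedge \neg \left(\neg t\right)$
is never true.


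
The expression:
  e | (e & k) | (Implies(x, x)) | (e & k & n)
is always true.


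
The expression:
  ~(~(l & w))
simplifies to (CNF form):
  l & w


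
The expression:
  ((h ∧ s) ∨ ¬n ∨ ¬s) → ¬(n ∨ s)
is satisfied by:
  {n: False, s: False, h: False}
  {h: True, n: False, s: False}
  {s: True, n: True, h: False}


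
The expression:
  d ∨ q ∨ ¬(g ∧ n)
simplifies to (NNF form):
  d ∨ q ∨ ¬g ∨ ¬n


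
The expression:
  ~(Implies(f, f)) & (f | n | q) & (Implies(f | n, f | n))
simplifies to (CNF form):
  False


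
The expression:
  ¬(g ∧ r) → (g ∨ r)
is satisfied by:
  {r: True, g: True}
  {r: True, g: False}
  {g: True, r: False}


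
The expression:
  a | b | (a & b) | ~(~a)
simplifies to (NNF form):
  a | b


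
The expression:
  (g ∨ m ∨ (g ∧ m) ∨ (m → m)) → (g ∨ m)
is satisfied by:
  {m: True, g: True}
  {m: True, g: False}
  {g: True, m: False}


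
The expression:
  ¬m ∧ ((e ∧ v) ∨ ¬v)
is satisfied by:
  {e: True, v: False, m: False}
  {v: False, m: False, e: False}
  {e: True, v: True, m: False}


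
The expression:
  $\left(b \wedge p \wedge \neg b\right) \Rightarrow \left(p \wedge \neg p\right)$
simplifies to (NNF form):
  $\text{True}$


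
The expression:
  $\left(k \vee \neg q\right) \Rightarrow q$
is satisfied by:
  {q: True}


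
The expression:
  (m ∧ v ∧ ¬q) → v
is always true.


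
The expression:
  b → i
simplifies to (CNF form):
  i ∨ ¬b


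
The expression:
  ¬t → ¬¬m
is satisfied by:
  {t: True, m: True}
  {t: True, m: False}
  {m: True, t: False}


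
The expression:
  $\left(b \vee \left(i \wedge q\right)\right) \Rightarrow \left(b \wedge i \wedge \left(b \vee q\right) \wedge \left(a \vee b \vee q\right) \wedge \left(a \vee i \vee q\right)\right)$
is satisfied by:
  {i: False, b: False, q: False}
  {q: True, i: False, b: False}
  {i: True, q: False, b: False}
  {b: True, i: True, q: False}
  {q: True, b: True, i: True}


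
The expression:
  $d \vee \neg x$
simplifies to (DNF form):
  $d \vee \neg x$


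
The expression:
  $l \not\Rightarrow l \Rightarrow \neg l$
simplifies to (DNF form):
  $\text{True}$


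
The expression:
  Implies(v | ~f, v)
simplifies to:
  f | v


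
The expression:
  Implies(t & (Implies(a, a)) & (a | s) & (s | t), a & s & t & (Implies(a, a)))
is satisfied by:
  {a: False, t: False, s: False}
  {s: True, a: False, t: False}
  {a: True, s: False, t: False}
  {s: True, a: True, t: False}
  {t: True, s: False, a: False}
  {t: True, s: True, a: True}


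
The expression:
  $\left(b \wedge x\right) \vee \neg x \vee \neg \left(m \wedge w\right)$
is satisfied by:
  {b: True, w: False, m: False, x: False}
  {b: False, w: False, m: False, x: False}
  {b: True, x: True, w: False, m: False}
  {x: True, b: False, w: False, m: False}
  {b: True, m: True, x: False, w: False}
  {m: True, x: False, w: False, b: False}
  {b: True, x: True, m: True, w: False}
  {x: True, m: True, b: False, w: False}
  {b: True, w: True, x: False, m: False}
  {w: True, x: False, m: False, b: False}
  {b: True, x: True, w: True, m: False}
  {x: True, w: True, b: False, m: False}
  {b: True, m: True, w: True, x: False}
  {m: True, w: True, x: False, b: False}
  {b: True, x: True, m: True, w: True}


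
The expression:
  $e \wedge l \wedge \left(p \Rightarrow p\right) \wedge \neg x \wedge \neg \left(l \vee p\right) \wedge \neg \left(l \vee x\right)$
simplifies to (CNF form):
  $\text{False}$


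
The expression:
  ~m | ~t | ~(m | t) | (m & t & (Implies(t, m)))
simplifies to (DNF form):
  True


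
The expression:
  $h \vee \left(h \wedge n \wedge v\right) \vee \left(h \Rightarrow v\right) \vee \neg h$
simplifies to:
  $\text{True}$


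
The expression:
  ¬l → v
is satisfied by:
  {v: True, l: True}
  {v: True, l: False}
  {l: True, v: False}


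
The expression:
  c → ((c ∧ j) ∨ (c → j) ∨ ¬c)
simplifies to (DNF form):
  j ∨ ¬c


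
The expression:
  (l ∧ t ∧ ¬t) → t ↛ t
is always true.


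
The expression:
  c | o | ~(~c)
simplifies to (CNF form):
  c | o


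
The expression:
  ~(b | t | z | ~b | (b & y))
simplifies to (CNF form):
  False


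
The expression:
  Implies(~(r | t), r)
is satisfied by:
  {r: True, t: True}
  {r: True, t: False}
  {t: True, r: False}


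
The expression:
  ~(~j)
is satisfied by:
  {j: True}


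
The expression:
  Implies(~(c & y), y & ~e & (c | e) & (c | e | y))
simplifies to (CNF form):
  c & y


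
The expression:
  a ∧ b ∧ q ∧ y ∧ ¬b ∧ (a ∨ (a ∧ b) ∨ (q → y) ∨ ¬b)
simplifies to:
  False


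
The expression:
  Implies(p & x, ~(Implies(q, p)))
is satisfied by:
  {p: False, x: False}
  {x: True, p: False}
  {p: True, x: False}


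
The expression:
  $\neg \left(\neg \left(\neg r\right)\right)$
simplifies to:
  $\neg r$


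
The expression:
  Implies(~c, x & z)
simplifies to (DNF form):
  c | (x & z)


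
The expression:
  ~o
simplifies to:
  ~o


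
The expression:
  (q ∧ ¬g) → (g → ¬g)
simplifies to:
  True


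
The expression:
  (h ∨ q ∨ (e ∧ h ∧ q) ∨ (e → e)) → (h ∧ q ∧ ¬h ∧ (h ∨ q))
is never true.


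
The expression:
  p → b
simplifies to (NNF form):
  b ∨ ¬p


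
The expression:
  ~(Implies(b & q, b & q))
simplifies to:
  False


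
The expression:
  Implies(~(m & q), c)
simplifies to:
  c | (m & q)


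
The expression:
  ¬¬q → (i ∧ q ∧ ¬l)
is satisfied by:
  {i: True, q: False, l: False}
  {i: False, q: False, l: False}
  {l: True, i: True, q: False}
  {l: True, i: False, q: False}
  {q: True, i: True, l: False}


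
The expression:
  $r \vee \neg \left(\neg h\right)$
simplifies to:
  $h \vee r$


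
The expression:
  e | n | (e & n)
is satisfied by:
  {n: True, e: True}
  {n: True, e: False}
  {e: True, n: False}


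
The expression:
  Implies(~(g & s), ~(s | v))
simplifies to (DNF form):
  (g & s) | (~s & ~v)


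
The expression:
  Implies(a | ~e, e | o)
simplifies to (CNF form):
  e | o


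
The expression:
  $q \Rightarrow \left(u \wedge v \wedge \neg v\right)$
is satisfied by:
  {q: False}


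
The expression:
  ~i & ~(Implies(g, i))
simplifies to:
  g & ~i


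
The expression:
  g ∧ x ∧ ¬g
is never true.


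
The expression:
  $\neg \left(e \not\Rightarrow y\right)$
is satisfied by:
  {y: True, e: False}
  {e: False, y: False}
  {e: True, y: True}


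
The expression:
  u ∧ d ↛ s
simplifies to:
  d ∧ u ∧ ¬s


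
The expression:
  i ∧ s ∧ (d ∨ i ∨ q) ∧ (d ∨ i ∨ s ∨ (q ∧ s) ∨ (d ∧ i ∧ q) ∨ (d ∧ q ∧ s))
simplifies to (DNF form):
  i ∧ s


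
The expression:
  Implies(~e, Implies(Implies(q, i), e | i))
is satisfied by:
  {i: True, q: True, e: True}
  {i: True, q: True, e: False}
  {i: True, e: True, q: False}
  {i: True, e: False, q: False}
  {q: True, e: True, i: False}
  {q: True, e: False, i: False}
  {e: True, q: False, i: False}


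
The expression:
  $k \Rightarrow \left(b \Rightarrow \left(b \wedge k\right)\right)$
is always true.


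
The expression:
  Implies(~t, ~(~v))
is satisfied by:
  {t: True, v: True}
  {t: True, v: False}
  {v: True, t: False}


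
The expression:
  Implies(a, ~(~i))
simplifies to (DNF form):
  i | ~a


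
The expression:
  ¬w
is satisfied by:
  {w: False}


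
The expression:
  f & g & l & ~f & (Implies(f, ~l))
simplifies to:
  False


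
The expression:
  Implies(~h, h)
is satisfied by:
  {h: True}


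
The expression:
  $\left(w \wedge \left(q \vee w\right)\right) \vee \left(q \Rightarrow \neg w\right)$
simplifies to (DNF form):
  $\text{True}$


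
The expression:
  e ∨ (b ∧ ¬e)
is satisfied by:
  {b: True, e: True}
  {b: True, e: False}
  {e: True, b: False}


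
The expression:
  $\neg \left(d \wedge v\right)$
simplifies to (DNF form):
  $\neg d \vee \neg v$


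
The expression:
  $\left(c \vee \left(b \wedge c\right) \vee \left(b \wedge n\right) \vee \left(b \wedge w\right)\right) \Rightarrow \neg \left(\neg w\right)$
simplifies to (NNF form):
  $w \vee \left(\neg b \wedge \neg c\right) \vee \left(\neg c \wedge \neg n\right)$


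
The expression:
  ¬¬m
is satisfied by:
  {m: True}


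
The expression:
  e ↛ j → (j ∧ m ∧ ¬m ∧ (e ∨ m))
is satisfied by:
  {j: True, e: False}
  {e: False, j: False}
  {e: True, j: True}


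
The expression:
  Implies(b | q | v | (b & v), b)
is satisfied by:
  {b: True, v: False, q: False}
  {b: True, q: True, v: False}
  {b: True, v: True, q: False}
  {b: True, q: True, v: True}
  {q: False, v: False, b: False}


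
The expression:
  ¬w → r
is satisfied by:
  {r: True, w: True}
  {r: True, w: False}
  {w: True, r: False}


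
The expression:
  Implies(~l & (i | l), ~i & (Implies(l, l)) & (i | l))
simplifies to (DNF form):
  l | ~i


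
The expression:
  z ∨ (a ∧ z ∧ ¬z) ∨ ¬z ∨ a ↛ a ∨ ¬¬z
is always true.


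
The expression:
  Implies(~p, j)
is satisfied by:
  {p: True, j: True}
  {p: True, j: False}
  {j: True, p: False}


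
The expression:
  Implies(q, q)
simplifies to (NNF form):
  True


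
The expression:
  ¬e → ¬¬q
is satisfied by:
  {q: True, e: True}
  {q: True, e: False}
  {e: True, q: False}


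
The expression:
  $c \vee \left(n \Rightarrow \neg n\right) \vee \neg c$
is always true.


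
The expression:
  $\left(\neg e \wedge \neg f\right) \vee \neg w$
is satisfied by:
  {f: False, w: False, e: False}
  {e: True, f: False, w: False}
  {f: True, e: False, w: False}
  {e: True, f: True, w: False}
  {w: True, e: False, f: False}


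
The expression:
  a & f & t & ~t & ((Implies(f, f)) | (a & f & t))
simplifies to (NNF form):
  False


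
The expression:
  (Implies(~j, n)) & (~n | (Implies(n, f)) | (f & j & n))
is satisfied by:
  {f: True, j: True, n: False}
  {j: True, n: False, f: False}
  {n: True, f: True, j: True}
  {n: True, f: True, j: False}


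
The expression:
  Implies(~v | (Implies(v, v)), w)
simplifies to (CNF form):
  w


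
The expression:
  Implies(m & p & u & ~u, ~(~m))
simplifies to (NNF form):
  True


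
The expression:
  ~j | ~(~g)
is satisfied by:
  {g: True, j: False}
  {j: False, g: False}
  {j: True, g: True}


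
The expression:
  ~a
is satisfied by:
  {a: False}


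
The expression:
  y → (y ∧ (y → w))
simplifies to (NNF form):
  w ∨ ¬y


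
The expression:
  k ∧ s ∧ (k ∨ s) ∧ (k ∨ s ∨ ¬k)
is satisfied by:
  {s: True, k: True}


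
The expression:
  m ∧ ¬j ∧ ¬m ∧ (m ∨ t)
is never true.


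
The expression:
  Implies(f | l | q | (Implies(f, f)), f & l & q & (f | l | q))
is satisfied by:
  {f: True, q: True, l: True}


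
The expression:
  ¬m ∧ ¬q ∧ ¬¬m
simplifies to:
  False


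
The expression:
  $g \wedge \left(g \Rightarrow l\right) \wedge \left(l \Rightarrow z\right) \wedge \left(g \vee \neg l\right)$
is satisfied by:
  {z: True, g: True, l: True}


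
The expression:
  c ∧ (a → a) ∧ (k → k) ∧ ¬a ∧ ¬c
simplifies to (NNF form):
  False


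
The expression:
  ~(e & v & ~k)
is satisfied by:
  {k: True, v: False, e: False}
  {v: False, e: False, k: False}
  {e: True, k: True, v: False}
  {e: True, v: False, k: False}
  {k: True, v: True, e: False}
  {v: True, k: False, e: False}
  {e: True, v: True, k: True}


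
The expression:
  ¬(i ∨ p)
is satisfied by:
  {i: False, p: False}


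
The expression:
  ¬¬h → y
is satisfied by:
  {y: True, h: False}
  {h: False, y: False}
  {h: True, y: True}


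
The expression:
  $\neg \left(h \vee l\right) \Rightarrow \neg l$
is always true.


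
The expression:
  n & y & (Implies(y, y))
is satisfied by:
  {y: True, n: True}


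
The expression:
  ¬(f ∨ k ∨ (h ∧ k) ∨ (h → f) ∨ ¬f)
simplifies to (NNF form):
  False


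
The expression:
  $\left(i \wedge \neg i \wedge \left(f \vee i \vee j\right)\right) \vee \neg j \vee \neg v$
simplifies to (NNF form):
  $\neg j \vee \neg v$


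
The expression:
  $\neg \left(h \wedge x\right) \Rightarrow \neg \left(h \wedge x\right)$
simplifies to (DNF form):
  $\text{True}$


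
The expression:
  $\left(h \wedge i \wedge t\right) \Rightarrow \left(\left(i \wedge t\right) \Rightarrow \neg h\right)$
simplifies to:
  $\neg h \vee \neg i \vee \neg t$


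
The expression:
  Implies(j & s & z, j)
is always true.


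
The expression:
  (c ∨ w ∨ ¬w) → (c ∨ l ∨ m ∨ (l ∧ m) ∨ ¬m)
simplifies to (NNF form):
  True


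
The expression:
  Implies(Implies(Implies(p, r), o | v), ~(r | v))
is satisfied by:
  {v: False, o: False, r: False}
  {r: True, v: False, o: False}
  {o: True, v: False, r: False}


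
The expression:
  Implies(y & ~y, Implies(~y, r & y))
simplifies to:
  True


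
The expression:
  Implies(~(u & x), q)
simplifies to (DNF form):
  q | (u & x)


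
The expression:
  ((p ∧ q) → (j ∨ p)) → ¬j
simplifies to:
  ¬j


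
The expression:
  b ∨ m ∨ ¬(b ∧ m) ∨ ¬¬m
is always true.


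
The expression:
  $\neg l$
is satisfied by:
  {l: False}


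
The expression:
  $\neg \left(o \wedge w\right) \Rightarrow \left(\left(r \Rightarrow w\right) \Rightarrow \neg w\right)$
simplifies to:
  $o \vee \neg w$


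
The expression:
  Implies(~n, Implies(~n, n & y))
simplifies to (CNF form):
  n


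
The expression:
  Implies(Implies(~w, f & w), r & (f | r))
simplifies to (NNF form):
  r | ~w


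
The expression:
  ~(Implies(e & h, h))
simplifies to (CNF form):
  False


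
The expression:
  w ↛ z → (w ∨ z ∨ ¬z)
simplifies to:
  True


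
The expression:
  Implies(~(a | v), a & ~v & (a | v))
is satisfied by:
  {a: True, v: True}
  {a: True, v: False}
  {v: True, a: False}


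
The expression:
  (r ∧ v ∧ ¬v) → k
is always true.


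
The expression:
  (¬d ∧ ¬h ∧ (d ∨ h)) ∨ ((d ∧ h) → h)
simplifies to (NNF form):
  True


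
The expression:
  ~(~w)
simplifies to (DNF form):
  w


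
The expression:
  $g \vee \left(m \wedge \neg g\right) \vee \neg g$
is always true.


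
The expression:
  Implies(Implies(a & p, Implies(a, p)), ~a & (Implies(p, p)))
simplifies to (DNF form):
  ~a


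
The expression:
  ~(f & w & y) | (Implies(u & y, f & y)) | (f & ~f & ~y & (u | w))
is always true.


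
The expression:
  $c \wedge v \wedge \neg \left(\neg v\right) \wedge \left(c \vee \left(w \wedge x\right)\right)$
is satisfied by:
  {c: True, v: True}


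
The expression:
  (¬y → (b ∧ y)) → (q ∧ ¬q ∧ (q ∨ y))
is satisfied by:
  {y: False}


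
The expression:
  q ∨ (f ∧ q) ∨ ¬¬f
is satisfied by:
  {q: True, f: True}
  {q: True, f: False}
  {f: True, q: False}


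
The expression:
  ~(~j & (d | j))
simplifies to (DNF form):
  j | ~d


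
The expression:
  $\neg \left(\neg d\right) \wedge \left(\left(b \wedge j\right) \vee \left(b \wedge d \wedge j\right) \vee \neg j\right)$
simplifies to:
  $d \wedge \left(b \vee \neg j\right)$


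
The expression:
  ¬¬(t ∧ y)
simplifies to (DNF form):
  t ∧ y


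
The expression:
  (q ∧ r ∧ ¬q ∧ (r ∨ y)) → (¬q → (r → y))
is always true.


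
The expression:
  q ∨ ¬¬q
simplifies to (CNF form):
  q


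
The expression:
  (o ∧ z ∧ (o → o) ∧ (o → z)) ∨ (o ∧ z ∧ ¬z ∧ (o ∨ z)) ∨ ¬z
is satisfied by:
  {o: True, z: False}
  {z: False, o: False}
  {z: True, o: True}


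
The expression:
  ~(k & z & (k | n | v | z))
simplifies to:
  ~k | ~z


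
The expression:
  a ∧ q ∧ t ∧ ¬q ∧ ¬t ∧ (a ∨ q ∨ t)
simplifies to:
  False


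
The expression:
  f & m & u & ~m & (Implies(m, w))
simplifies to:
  False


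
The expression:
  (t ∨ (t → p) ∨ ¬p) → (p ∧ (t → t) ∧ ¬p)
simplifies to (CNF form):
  False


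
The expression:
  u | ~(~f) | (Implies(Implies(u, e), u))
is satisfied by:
  {u: True, f: True}
  {u: True, f: False}
  {f: True, u: False}


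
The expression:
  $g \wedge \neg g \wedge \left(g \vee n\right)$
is never true.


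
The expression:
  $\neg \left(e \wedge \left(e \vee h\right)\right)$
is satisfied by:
  {e: False}


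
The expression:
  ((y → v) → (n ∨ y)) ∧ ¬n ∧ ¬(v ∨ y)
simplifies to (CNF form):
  False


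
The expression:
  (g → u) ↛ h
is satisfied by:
  {u: True, h: False, g: False}
  {h: False, g: False, u: False}
  {u: True, g: True, h: False}


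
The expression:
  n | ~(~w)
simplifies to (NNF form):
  n | w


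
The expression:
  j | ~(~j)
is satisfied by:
  {j: True}


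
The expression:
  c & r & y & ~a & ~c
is never true.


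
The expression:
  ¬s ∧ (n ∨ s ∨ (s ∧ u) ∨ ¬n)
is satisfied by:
  {s: False}


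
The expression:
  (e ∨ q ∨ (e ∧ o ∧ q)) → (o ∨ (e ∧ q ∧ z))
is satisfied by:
  {o: True, z: True, q: False, e: False}
  {o: True, q: False, e: False, z: False}
  {o: True, z: True, e: True, q: False}
  {o: True, e: True, q: False, z: False}
  {o: True, z: True, q: True, e: False}
  {o: True, q: True, e: False, z: False}
  {o: True, z: True, e: True, q: True}
  {o: True, e: True, q: True, z: False}
  {z: True, q: False, e: False, o: False}
  {z: False, q: False, e: False, o: False}
  {z: True, q: True, e: True, o: False}


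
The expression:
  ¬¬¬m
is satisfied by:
  {m: False}


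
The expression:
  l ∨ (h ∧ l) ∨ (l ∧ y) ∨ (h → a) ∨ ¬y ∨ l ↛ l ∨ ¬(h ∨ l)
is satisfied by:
  {a: True, l: True, h: False, y: False}
  {a: True, h: False, l: False, y: False}
  {l: True, a: False, h: False, y: False}
  {a: False, h: False, l: False, y: False}
  {y: True, a: True, l: True, h: False}
  {y: True, a: True, h: False, l: False}
  {y: True, l: True, a: False, h: False}
  {y: True, a: False, h: False, l: False}
  {a: True, h: True, l: True, y: False}
  {a: True, h: True, y: False, l: False}
  {h: True, l: True, y: False, a: False}
  {h: True, y: False, l: False, a: False}
  {a: True, h: True, y: True, l: True}
  {a: True, h: True, y: True, l: False}
  {h: True, y: True, l: True, a: False}


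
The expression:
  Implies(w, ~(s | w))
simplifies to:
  ~w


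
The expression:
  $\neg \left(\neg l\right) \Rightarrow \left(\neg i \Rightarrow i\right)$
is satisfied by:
  {i: True, l: False}
  {l: False, i: False}
  {l: True, i: True}


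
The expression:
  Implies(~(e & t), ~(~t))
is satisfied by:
  {t: True}


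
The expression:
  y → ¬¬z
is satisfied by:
  {z: True, y: False}
  {y: False, z: False}
  {y: True, z: True}


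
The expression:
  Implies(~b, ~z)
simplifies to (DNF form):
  b | ~z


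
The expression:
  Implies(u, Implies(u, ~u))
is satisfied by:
  {u: False}


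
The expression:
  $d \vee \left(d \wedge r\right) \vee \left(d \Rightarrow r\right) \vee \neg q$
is always true.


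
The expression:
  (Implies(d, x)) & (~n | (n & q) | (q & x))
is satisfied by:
  {x: True, q: True, d: False, n: False}
  {x: True, q: False, d: False, n: False}
  {q: True, x: False, d: False, n: False}
  {x: False, q: False, d: False, n: False}
  {n: True, x: True, q: True, d: False}
  {n: True, q: True, x: False, d: False}
  {x: True, d: True, q: True, n: False}
  {x: True, d: True, q: False, n: False}
  {n: True, x: True, d: True, q: True}


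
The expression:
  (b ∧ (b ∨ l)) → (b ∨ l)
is always true.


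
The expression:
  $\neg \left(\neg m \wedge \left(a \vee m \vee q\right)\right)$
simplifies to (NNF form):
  $m \vee \left(\neg a \wedge \neg q\right)$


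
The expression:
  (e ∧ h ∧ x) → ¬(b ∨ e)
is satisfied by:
  {h: False, e: False, x: False}
  {x: True, h: False, e: False}
  {e: True, h: False, x: False}
  {x: True, e: True, h: False}
  {h: True, x: False, e: False}
  {x: True, h: True, e: False}
  {e: True, h: True, x: False}


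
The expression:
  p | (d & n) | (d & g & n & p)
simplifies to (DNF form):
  p | (d & n)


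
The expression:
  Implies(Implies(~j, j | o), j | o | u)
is always true.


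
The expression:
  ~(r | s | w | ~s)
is never true.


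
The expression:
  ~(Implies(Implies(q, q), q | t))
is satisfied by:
  {q: False, t: False}


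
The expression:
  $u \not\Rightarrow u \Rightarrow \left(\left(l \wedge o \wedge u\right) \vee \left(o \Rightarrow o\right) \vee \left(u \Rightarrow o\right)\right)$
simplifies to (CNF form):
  $\text{True}$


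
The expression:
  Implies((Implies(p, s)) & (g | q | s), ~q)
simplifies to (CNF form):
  (p | ~q) & (~q | ~s)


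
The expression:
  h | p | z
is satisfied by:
  {p: True, z: True, h: True}
  {p: True, z: True, h: False}
  {p: True, h: True, z: False}
  {p: True, h: False, z: False}
  {z: True, h: True, p: False}
  {z: True, h: False, p: False}
  {h: True, z: False, p: False}


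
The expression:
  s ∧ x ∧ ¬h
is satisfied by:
  {s: True, x: True, h: False}


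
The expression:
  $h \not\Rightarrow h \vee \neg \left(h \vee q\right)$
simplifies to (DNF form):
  $\neg h \wedge \neg q$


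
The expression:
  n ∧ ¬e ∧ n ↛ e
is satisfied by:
  {n: True, e: False}


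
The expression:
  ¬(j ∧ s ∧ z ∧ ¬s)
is always true.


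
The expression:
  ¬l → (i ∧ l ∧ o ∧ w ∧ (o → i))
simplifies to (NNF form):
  l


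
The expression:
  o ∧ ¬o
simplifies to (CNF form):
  False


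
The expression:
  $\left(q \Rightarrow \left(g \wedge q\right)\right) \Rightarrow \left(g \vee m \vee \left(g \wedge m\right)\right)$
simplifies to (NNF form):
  $g \vee m \vee q$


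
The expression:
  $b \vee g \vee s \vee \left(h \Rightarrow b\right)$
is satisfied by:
  {b: True, g: True, s: True, h: False}
  {b: True, g: True, h: False, s: False}
  {b: True, s: True, h: False, g: False}
  {b: True, h: False, s: False, g: False}
  {g: True, s: True, h: False, b: False}
  {g: True, h: False, s: False, b: False}
  {s: True, g: False, h: False, b: False}
  {g: False, h: False, s: False, b: False}
  {g: True, b: True, h: True, s: True}
  {g: True, b: True, h: True, s: False}
  {b: True, h: True, s: True, g: False}
  {b: True, h: True, g: False, s: False}
  {s: True, h: True, g: True, b: False}
  {h: True, g: True, b: False, s: False}
  {h: True, s: True, b: False, g: False}


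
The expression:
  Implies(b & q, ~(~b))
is always true.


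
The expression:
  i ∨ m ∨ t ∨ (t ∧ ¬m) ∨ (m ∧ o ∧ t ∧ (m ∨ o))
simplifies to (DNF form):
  i ∨ m ∨ t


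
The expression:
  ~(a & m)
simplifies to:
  ~a | ~m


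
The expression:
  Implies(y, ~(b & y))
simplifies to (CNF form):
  ~b | ~y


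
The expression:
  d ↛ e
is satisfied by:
  {d: True, e: False}


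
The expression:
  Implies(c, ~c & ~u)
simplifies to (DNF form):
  ~c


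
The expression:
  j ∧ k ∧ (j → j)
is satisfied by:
  {j: True, k: True}


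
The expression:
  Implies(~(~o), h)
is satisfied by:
  {h: True, o: False}
  {o: False, h: False}
  {o: True, h: True}


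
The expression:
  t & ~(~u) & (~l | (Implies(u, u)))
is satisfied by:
  {t: True, u: True}


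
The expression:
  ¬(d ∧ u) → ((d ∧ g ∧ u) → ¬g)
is always true.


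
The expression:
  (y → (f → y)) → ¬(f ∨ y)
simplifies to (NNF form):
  ¬f ∧ ¬y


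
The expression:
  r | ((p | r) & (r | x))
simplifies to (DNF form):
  r | (p & x)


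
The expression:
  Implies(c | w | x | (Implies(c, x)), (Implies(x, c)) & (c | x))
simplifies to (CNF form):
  c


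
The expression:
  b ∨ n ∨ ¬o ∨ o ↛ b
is always true.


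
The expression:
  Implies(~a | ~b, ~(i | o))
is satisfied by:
  {a: True, b: True, i: False, o: False}
  {a: True, b: False, i: False, o: False}
  {b: True, a: False, i: False, o: False}
  {a: False, b: False, i: False, o: False}
  {a: True, o: True, b: True, i: False}
  {a: True, i: True, b: True, o: False}
  {a: True, o: True, i: True, b: True}


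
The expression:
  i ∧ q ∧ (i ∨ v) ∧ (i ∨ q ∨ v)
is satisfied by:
  {i: True, q: True}


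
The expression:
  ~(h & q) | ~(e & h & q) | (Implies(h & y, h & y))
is always true.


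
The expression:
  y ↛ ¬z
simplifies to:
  y ∧ z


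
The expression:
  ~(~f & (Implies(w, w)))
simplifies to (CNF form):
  f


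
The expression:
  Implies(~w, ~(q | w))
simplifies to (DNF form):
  w | ~q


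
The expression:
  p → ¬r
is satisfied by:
  {p: False, r: False}
  {r: True, p: False}
  {p: True, r: False}


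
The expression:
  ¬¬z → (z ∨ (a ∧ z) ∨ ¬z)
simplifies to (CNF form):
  True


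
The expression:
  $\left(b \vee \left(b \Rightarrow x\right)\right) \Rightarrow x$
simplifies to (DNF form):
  $x$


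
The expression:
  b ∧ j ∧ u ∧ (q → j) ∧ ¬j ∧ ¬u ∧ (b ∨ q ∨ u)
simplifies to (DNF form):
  False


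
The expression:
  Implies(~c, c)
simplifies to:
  c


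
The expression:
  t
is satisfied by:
  {t: True}


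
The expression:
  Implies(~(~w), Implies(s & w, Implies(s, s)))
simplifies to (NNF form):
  True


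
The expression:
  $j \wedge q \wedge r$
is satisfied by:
  {r: True, j: True, q: True}


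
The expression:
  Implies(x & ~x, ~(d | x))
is always true.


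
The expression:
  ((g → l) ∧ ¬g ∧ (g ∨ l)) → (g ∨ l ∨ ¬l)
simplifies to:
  True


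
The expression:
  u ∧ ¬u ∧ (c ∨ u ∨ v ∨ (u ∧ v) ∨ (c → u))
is never true.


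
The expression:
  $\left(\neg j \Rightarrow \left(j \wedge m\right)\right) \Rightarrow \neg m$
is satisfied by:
  {m: False, j: False}
  {j: True, m: False}
  {m: True, j: False}


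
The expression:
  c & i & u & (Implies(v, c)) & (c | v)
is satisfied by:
  {c: True, i: True, u: True}


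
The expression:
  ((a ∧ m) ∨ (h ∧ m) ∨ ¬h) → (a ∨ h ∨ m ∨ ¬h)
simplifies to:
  True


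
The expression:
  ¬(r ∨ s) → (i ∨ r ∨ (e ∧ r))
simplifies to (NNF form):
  i ∨ r ∨ s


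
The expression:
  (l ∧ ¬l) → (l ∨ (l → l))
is always true.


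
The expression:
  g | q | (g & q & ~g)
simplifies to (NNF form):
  g | q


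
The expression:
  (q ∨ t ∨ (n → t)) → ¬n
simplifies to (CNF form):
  (¬n ∨ ¬q) ∧ (¬n ∨ ¬t)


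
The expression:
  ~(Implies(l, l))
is never true.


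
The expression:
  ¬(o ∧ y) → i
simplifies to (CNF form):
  (i ∨ o) ∧ (i ∨ y)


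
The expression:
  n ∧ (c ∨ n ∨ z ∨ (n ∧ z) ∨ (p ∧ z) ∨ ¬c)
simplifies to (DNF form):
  n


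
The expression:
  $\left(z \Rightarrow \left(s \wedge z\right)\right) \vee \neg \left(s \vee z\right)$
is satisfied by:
  {s: True, z: False}
  {z: False, s: False}
  {z: True, s: True}


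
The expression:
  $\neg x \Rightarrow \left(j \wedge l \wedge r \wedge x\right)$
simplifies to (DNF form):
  $x$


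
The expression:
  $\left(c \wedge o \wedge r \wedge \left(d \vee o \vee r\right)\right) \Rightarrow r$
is always true.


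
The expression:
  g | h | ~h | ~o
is always true.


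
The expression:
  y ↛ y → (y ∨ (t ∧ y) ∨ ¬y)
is always true.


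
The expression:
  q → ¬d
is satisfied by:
  {q: False, d: False}
  {d: True, q: False}
  {q: True, d: False}


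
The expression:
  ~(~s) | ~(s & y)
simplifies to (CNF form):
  True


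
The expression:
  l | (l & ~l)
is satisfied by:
  {l: True}


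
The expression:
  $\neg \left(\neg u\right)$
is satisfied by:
  {u: True}


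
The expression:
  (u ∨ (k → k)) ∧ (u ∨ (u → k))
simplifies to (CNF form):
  True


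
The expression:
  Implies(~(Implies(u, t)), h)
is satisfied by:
  {t: True, h: True, u: False}
  {t: True, u: False, h: False}
  {h: True, u: False, t: False}
  {h: False, u: False, t: False}
  {t: True, h: True, u: True}
  {t: True, u: True, h: False}
  {h: True, u: True, t: False}


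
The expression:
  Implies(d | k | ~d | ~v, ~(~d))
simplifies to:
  d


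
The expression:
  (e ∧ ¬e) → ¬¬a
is always true.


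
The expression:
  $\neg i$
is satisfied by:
  {i: False}


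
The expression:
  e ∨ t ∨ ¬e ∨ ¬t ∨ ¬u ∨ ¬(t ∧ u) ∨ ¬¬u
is always true.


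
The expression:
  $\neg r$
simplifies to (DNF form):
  $\neg r$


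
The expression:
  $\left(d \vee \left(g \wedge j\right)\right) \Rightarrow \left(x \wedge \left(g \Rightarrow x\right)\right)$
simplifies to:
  $x \vee \left(\neg d \wedge \neg g\right) \vee \left(\neg d \wedge \neg j\right)$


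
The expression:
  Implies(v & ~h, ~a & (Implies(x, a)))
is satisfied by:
  {h: True, a: False, v: False, x: False}
  {h: True, x: True, a: False, v: False}
  {h: True, a: True, v: False, x: False}
  {h: True, x: True, a: True, v: False}
  {x: False, a: False, v: False, h: False}
  {x: True, a: False, v: False, h: False}
  {a: True, x: False, v: False, h: False}
  {x: True, a: True, v: False, h: False}
  {v: True, h: True, x: False, a: False}
  {x: True, v: True, h: True, a: False}
  {v: True, h: True, a: True, x: False}
  {x: True, v: True, h: True, a: True}
  {v: True, h: False, a: False, x: False}


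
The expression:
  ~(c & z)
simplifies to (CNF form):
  ~c | ~z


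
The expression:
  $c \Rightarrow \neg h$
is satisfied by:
  {h: False, c: False}
  {c: True, h: False}
  {h: True, c: False}


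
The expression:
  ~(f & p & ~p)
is always true.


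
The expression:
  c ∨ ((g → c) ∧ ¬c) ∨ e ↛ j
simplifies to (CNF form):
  (c ∨ e ∨ ¬g) ∧ (c ∨ ¬g ∨ ¬j)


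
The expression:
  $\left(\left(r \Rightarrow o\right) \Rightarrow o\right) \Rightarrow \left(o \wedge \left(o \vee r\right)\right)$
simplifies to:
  $o \vee \neg r$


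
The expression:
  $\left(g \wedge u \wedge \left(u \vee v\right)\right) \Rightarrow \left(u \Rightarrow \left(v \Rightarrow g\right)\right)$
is always true.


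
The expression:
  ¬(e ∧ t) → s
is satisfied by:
  {t: True, s: True, e: True}
  {t: True, s: True, e: False}
  {s: True, e: True, t: False}
  {s: True, e: False, t: False}
  {t: True, e: True, s: False}


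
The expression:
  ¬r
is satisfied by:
  {r: False}


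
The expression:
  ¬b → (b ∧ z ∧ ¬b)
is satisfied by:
  {b: True}


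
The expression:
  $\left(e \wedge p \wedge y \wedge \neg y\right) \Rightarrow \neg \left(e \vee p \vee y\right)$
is always true.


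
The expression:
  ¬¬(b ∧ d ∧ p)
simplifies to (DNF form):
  b ∧ d ∧ p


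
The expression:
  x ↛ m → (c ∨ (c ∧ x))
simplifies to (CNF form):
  c ∨ m ∨ ¬x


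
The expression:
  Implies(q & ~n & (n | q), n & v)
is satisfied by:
  {n: True, q: False}
  {q: False, n: False}
  {q: True, n: True}


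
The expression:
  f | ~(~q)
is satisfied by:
  {q: True, f: True}
  {q: True, f: False}
  {f: True, q: False}


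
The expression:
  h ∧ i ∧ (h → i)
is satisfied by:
  {h: True, i: True}


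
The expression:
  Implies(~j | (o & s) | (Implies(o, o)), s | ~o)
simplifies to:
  s | ~o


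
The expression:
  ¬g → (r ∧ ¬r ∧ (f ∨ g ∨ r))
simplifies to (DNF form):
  g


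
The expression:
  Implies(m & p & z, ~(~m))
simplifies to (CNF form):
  True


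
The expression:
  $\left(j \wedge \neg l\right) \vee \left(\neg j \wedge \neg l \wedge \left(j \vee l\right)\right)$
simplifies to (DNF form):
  $j \wedge \neg l$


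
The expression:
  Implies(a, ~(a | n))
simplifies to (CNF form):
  ~a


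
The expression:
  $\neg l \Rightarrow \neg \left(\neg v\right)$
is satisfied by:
  {v: True, l: True}
  {v: True, l: False}
  {l: True, v: False}


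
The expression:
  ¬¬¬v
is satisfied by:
  {v: False}


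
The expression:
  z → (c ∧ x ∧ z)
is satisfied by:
  {c: True, x: True, z: False}
  {c: True, x: False, z: False}
  {x: True, c: False, z: False}
  {c: False, x: False, z: False}
  {z: True, c: True, x: True}


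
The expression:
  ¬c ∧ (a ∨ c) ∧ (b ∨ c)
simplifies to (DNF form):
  a ∧ b ∧ ¬c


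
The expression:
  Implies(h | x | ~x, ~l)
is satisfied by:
  {l: False}


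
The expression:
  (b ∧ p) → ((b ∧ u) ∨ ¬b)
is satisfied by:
  {u: True, p: False, b: False}
  {p: False, b: False, u: False}
  {b: True, u: True, p: False}
  {b: True, p: False, u: False}
  {u: True, p: True, b: False}
  {p: True, u: False, b: False}
  {b: True, p: True, u: True}


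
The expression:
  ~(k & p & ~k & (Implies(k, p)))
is always true.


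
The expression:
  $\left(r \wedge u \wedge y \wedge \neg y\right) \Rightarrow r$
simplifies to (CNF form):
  $\text{True}$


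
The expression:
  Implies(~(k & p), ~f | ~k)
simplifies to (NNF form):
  p | ~f | ~k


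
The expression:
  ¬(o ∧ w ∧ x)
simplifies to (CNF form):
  ¬o ∨ ¬w ∨ ¬x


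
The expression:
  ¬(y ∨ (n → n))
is never true.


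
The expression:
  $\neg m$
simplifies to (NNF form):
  $\neg m$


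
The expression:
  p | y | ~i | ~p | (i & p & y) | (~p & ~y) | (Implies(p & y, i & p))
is always true.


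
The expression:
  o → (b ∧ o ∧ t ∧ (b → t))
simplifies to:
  (b ∧ t) ∨ ¬o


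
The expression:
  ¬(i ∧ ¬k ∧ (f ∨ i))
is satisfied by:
  {k: True, i: False}
  {i: False, k: False}
  {i: True, k: True}


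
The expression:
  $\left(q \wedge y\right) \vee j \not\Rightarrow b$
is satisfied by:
  {q: True, y: True, j: True, b: False}
  {q: True, y: True, j: False, b: False}
  {q: True, j: True, y: False, b: False}
  {y: True, j: True, q: False, b: False}
  {j: True, q: False, y: False, b: False}
  {b: True, q: True, y: True, j: True}
  {b: True, q: True, y: True, j: False}


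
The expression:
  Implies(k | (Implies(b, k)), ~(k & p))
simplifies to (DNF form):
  ~k | ~p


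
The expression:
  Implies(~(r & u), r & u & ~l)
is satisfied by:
  {r: True, u: True}


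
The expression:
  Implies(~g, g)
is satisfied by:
  {g: True}


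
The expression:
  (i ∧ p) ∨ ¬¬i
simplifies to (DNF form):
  i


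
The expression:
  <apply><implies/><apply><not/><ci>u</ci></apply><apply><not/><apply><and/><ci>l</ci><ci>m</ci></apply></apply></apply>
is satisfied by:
  {u: True, l: False, m: False}
  {l: False, m: False, u: False}
  {u: True, m: True, l: False}
  {m: True, l: False, u: False}
  {u: True, l: True, m: False}
  {l: True, u: False, m: False}
  {u: True, m: True, l: True}


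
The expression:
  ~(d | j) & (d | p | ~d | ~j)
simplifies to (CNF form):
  ~d & ~j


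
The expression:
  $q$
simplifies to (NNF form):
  $q$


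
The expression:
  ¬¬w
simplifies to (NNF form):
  w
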